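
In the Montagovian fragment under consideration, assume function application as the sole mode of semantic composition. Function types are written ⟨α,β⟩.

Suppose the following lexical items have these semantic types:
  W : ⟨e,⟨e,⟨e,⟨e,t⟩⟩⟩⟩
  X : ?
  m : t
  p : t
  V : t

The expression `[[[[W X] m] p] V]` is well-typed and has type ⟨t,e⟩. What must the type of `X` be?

⟨⟨e,⟨e,⟨e,⟨e,t⟩⟩⟩⟩,⟨t,⟨t,⟨t,⟨t,e⟩⟩⟩⟩⟩

[[[[W X] m] p] V] must have type ⟨t,e⟩. The sister V has type t; that is not a function onto ⟨t,e⟩, so [[[W X] m] p] must be the functor, of type ⟨t,⟨t,e⟩⟩.
[[[W X] m] p] must have type ⟨t,⟨t,e⟩⟩. The sister p has type t; that is not a function onto ⟨t,⟨t,e⟩⟩, so [[W X] m] must be the functor, of type ⟨t,⟨t,⟨t,e⟩⟩⟩.
[[W X] m] must have type ⟨t,⟨t,⟨t,e⟩⟩⟩. The sister m has type t; that is not a function onto ⟨t,⟨t,⟨t,e⟩⟩⟩, so [W X] must be the functor, of type ⟨t,⟨t,⟨t,⟨t,e⟩⟩⟩⟩.
[W X] must have type ⟨t,⟨t,⟨t,⟨t,e⟩⟩⟩⟩. The sister W has type ⟨e,⟨e,⟨e,⟨e,t⟩⟩⟩⟩; that is not a function onto ⟨t,⟨t,⟨t,⟨t,e⟩⟩⟩⟩, so X must be the functor, of type ⟨⟨e,⟨e,⟨e,⟨e,t⟩⟩⟩⟩,⟨t,⟨t,⟨t,⟨t,e⟩⟩⟩⟩⟩.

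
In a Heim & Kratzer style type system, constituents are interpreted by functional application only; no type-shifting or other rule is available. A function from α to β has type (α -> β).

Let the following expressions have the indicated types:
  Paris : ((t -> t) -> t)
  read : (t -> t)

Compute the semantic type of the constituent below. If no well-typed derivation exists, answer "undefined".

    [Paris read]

t

At [Paris read], Paris : ((t -> t) -> t) takes read : (t -> t), giving t.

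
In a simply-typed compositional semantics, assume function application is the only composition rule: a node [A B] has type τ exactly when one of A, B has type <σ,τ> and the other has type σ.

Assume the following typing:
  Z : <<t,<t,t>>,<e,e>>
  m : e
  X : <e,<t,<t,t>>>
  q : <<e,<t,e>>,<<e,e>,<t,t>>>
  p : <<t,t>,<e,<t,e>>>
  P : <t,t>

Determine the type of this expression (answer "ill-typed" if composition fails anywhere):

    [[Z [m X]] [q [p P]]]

<t,t>

[m X] — X of type <e,<t,<t,t>>> combines with m of type e: type <t,<t,t>>.
[Z [m X]] — Z of type <<t,<t,t>>,<e,e>> combines with [m X] of type <t,<t,t>>: type <e,e>.
[p P] — p of type <<t,t>,<e,<t,e>>> combines with P of type <t,t>: type <e,<t,e>>.
[q [p P]] — q of type <<e,<t,e>>,<<e,e>,<t,t>>> combines with [p P] of type <e,<t,e>>: type <<e,e>,<t,t>>.
[[Z [m X]] [q [p P]]] — [q [p P]] of type <<e,e>,<t,t>> combines with [Z [m X]] of type <e,e>: type <t,t>.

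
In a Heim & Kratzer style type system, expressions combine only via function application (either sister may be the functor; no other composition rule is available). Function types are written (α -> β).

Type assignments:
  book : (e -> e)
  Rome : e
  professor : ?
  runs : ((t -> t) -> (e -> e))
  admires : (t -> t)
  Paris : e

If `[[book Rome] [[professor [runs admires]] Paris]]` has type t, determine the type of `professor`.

((e -> e) -> (e -> (e -> t)))

At [[book Rome] [[professor [runs admires]] Paris]] (required: t): [book Rome] is e, which is not a function with range t; hence [[professor [runs admires]] Paris] is the functor — type (e -> t).
At [[professor [runs admires]] Paris] (required: (e -> t)): Paris is e, which is not a function with range (e -> t); hence [professor [runs admires]] is the functor — type (e -> (e -> t)).
At [professor [runs admires]] (required: (e -> (e -> t))): [runs admires] is (e -> e), which is not a function with range (e -> (e -> t)); hence professor is the functor — type ((e -> e) -> (e -> (e -> t))).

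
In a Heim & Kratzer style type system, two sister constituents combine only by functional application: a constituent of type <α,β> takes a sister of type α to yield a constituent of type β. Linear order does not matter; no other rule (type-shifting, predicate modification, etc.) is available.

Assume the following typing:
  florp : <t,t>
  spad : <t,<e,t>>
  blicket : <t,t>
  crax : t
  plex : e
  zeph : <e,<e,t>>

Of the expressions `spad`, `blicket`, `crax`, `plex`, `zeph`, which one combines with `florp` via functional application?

crax

spad : <t,<e,t>> — neither side's domain matches the other.
blicket : <t,t> — neither side's domain matches the other.
crax — combines: florp : <t,t> takes crax : t as argument, giving t.
plex : e — neither side's domain matches the other.
zeph : <e,<e,t>> — neither side's domain matches the other.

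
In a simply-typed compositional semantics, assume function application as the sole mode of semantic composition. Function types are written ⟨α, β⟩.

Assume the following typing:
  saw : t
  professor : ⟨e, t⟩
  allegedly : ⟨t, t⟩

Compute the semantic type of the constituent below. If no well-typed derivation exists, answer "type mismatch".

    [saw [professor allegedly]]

type mismatch

[professor allegedly]: ⟨e, t⟩ and ⟨t, t⟩ cannot combine by function application — type clash.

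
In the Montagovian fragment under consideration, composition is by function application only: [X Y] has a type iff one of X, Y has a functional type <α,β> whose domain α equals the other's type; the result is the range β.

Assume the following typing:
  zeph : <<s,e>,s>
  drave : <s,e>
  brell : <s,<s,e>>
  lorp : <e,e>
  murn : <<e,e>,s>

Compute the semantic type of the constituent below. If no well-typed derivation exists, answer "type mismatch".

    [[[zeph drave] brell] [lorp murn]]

e

[zeph drave]: zeph is <<s,e>,s>, drave is <s,e>; result s.
[[zeph drave] brell]: brell is <s,<s,e>>, [zeph drave] is s; result <s,e>.
[lorp murn]: murn is <<e,e>,s>, lorp is <e,e>; result s.
[[[zeph drave] brell] [lorp murn]]: [[zeph drave] brell] is <s,e>, [lorp murn] is s; result e.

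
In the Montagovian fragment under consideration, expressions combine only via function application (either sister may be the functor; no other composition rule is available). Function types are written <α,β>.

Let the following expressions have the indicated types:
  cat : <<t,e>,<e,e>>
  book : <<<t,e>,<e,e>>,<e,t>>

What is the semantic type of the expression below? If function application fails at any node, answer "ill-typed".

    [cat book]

<e,t>

[cat book]: book is <<<t,e>,<e,e>>,<e,t>>, cat is <<t,e>,<e,e>>; result <e,t>.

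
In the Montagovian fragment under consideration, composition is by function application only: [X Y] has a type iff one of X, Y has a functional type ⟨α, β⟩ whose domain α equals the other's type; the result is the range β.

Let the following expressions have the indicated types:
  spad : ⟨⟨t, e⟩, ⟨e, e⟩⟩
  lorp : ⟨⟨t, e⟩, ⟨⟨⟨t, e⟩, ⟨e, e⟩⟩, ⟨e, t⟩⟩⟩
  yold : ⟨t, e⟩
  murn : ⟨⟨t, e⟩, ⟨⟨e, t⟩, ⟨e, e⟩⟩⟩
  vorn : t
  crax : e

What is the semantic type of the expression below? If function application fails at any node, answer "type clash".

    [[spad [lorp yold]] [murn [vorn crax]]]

[lorp yold] — lorp of type ⟨⟨t, e⟩, ⟨⟨⟨t, e⟩, ⟨e, e⟩⟩, ⟨e, t⟩⟩⟩ combines with yold of type ⟨t, e⟩: type ⟨⟨⟨t, e⟩, ⟨e, e⟩⟩, ⟨e, t⟩⟩.
[spad [lorp yold]] — [lorp yold] of type ⟨⟨⟨t, e⟩, ⟨e, e⟩⟩, ⟨e, t⟩⟩ combines with spad of type ⟨⟨t, e⟩, ⟨e, e⟩⟩: type ⟨e, t⟩.
[vorn crax]: t with e — neither is a function whose domain matches the other; composition fails here.

type clash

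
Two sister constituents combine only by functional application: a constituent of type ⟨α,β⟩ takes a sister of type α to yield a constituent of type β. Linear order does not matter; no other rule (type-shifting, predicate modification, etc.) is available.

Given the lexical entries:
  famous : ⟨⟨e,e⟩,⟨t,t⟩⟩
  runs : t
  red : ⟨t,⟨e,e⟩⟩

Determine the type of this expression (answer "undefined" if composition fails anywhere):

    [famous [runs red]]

⟨t,t⟩

[runs red]: ⟨t,⟨e,e⟩⟩ applied to t yields ⟨e,e⟩.
[famous [runs red]]: ⟨⟨e,e⟩,⟨t,t⟩⟩ applied to ⟨e,e⟩ yields ⟨t,t⟩.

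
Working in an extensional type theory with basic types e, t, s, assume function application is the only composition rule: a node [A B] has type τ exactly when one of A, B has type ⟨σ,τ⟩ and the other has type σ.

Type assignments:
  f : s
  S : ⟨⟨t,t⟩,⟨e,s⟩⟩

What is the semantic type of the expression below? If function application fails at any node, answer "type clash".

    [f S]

type clash

[f S]: s and ⟨⟨t,t⟩,⟨e,s⟩⟩ cannot combine by function application — type clash.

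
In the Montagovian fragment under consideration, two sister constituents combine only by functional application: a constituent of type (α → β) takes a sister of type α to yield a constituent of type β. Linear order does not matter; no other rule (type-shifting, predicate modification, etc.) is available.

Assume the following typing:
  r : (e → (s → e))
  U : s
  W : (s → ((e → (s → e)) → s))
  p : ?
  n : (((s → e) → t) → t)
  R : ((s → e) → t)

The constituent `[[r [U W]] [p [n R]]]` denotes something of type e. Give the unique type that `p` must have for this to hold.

(t → (s → e))

For [[r [U W]] [p [n R]]] to have type e with [r [U W]] of type s, [p [n R]] must be the function: [p [n R]] : (s → e).
For [p [n R]] to have type (s → e) with [n R] of type t, p must be the function: p : (t → (s → e)).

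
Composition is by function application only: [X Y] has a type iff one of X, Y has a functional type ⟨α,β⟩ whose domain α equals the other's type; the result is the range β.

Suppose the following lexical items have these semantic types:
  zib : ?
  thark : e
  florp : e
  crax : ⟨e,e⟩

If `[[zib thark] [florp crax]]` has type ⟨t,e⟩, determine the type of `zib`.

⟨e,⟨e,⟨t,e⟩⟩⟩

[[zib thark] [florp crax]] must have type ⟨t,e⟩. The sister [florp crax] has type e; that is not a function onto ⟨t,e⟩, so [zib thark] must be the functor, of type ⟨e,⟨t,e⟩⟩.
[zib thark] must have type ⟨e,⟨t,e⟩⟩. The sister thark has type e; that is not a function onto ⟨e,⟨t,e⟩⟩, so zib must be the functor, of type ⟨e,⟨e,⟨t,e⟩⟩⟩.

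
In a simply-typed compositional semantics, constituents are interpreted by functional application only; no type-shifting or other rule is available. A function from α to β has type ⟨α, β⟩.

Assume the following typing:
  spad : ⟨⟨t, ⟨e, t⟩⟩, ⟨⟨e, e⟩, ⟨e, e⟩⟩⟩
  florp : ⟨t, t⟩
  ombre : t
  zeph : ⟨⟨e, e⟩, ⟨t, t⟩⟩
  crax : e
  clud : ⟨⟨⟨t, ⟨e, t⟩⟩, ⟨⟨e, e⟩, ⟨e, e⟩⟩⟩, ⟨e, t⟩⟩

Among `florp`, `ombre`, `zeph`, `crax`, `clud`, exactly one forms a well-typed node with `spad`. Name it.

clud

florp : ⟨t, t⟩ — no; spad wants ⟨t, ⟨e, t⟩⟩, and florp wants t.
ombre : t — no; spad wants ⟨t, ⟨e, t⟩⟩, and ombre wants nothing (atomic).
zeph : ⟨⟨e, e⟩, ⟨t, t⟩⟩ — no; spad wants ⟨t, ⟨e, t⟩⟩, and zeph wants ⟨e, e⟩.
crax : e — no; spad wants ⟨t, ⟨e, t⟩⟩, and crax wants nothing (atomic).
clud — combines: clud : ⟨⟨⟨t, ⟨e, t⟩⟩, ⟨⟨e, e⟩, ⟨e, e⟩⟩⟩, ⟨e, t⟩⟩ takes spad : ⟨⟨t, ⟨e, t⟩⟩, ⟨⟨e, e⟩, ⟨e, e⟩⟩⟩ as argument, giving ⟨e, t⟩.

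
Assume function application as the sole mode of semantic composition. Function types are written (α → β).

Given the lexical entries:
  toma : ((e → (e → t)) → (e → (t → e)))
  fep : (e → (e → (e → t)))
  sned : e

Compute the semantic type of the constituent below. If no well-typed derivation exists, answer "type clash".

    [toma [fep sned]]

[fep sned]: functor fep : (e → (e → (e → t))), argument sned : e; result (e → (e → t)).
[toma [fep sned]]: functor toma : ((e → (e → t)) → (e → (t → e))), argument [fep sned] : (e → (e → t)); result (e → (t → e)).

(e → (t → e))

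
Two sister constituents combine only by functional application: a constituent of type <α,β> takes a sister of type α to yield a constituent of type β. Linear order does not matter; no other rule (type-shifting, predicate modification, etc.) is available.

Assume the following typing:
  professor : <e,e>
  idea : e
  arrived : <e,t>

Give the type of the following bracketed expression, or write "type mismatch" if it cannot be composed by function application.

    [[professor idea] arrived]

t

[professor idea] — professor of type <e,e> combines with idea of type e: type e.
[[professor idea] arrived] — arrived of type <e,t> combines with [professor idea] of type e: type t.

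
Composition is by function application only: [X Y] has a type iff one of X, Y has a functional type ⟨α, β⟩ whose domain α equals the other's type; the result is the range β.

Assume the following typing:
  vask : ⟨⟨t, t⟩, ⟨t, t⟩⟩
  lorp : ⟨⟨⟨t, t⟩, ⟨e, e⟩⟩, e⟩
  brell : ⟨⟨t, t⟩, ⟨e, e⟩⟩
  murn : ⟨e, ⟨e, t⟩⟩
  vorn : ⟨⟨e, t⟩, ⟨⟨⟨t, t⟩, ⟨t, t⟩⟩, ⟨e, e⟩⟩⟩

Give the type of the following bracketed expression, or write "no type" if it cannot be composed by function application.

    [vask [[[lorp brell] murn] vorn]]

[lorp brell]: functor lorp : ⟨⟨⟨t, t⟩, ⟨e, e⟩⟩, e⟩, argument brell : ⟨⟨t, t⟩, ⟨e, e⟩⟩; result e.
[[lorp brell] murn]: functor murn : ⟨e, ⟨e, t⟩⟩, argument [lorp brell] : e; result ⟨e, t⟩.
[[[lorp brell] murn] vorn]: functor vorn : ⟨⟨e, t⟩, ⟨⟨⟨t, t⟩, ⟨t, t⟩⟩, ⟨e, e⟩⟩⟩, argument [[lorp brell] murn] : ⟨e, t⟩; result ⟨⟨⟨t, t⟩, ⟨t, t⟩⟩, ⟨e, e⟩⟩.
[vask [[[lorp brell] murn] vorn]]: functor [[[lorp brell] murn] vorn] : ⟨⟨⟨t, t⟩, ⟨t, t⟩⟩, ⟨e, e⟩⟩, argument vask : ⟨⟨t, t⟩, ⟨t, t⟩⟩; result ⟨e, e⟩.

⟨e, e⟩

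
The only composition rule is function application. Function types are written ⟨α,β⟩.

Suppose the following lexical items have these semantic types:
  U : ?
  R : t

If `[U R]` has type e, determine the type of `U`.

[U R] is required to be e. R : t cannot yield e as functor, so U : ⟨t,e⟩.

⟨t,e⟩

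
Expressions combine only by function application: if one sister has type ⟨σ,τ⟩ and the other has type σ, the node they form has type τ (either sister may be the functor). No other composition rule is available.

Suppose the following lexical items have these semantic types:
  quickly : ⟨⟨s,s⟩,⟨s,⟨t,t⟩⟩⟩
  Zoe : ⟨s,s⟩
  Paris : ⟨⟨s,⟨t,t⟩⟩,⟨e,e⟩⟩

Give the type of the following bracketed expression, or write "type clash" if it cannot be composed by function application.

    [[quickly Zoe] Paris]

[quickly Zoe]: ⟨⟨s,s⟩,⟨s,⟨t,t⟩⟩⟩ applied to ⟨s,s⟩ yields ⟨s,⟨t,t⟩⟩.
[[quickly Zoe] Paris]: ⟨⟨s,⟨t,t⟩⟩,⟨e,e⟩⟩ applied to ⟨s,⟨t,t⟩⟩ yields ⟨e,e⟩.

⟨e,e⟩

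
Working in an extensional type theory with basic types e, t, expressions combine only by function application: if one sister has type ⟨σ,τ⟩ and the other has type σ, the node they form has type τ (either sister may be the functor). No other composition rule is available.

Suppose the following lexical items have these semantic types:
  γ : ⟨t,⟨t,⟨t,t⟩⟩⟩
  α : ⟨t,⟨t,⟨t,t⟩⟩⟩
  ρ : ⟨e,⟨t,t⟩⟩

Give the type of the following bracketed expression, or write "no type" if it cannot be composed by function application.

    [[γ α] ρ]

[γ α]: ⟨t,⟨t,⟨t,t⟩⟩⟩ with ⟨t,⟨t,⟨t,t⟩⟩⟩ — neither is a function whose domain matches the other; composition fails here.

no type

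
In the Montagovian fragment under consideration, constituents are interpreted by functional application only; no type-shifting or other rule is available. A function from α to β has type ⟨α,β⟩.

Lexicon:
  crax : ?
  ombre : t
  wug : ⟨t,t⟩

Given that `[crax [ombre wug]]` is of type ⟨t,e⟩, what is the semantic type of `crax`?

[crax [ombre wug]] must have type ⟨t,e⟩. The sister [ombre wug] has type t; that is not a function onto ⟨t,e⟩, so crax must be the functor, of type ⟨t,⟨t,e⟩⟩.

⟨t,⟨t,e⟩⟩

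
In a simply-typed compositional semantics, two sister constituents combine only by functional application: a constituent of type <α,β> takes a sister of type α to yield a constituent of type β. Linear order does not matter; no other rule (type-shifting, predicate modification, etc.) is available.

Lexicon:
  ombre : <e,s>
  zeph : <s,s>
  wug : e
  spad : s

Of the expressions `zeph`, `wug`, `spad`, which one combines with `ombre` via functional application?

zeph : <s,s> — does not combine with ombre.
wug — combines: ombre : <e,s> takes wug : e as argument, giving s.
spad : s — does not combine with ombre.

wug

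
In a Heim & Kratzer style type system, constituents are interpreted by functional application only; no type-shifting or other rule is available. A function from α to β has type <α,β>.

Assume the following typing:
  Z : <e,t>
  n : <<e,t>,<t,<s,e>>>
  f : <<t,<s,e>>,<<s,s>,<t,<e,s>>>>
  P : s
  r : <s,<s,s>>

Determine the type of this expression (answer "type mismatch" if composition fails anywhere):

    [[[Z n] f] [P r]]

[Z n] — n of type <<e,t>,<t,<s,e>>> combines with Z of type <e,t>: type <t,<s,e>>.
[[Z n] f] — f of type <<t,<s,e>>,<<s,s>,<t,<e,s>>>> combines with [Z n] of type <t,<s,e>>: type <<s,s>,<t,<e,s>>>.
[P r] — r of type <s,<s,s>> combines with P of type s: type <s,s>.
[[[Z n] f] [P r]] — [[Z n] f] of type <<s,s>,<t,<e,s>>> combines with [P r] of type <s,s>: type <t,<e,s>>.

<t,<e,s>>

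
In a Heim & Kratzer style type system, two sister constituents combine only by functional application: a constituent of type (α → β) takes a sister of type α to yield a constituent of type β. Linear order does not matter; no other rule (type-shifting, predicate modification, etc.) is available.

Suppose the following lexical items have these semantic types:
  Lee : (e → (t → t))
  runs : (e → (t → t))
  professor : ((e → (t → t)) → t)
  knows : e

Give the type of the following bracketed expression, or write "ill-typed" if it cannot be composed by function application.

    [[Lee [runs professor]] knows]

[runs professor]: professor is ((e → (t → t)) → t), runs is (e → (t → t)); result t.
[Lee [runs professor]]: (e → (t → t)) with t — neither is a function whose domain matches the other; composition fails here.

ill-typed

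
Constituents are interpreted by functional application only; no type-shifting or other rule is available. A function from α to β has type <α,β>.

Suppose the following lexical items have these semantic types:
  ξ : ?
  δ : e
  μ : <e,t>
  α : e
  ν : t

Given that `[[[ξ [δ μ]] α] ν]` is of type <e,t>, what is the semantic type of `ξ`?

<t,<e,<t,<e,t>>>>

[[[ξ [δ μ]] α] ν] is required to be <e,t>. ν : t cannot yield <e,t> as functor, so [[ξ [δ μ]] α] : <t,<e,t>>.
[[ξ [δ μ]] α] is required to be <t,<e,t>>. α : e cannot yield <t,<e,t>> as functor, so [ξ [δ μ]] : <e,<t,<e,t>>>.
[ξ [δ μ]] is required to be <e,<t,<e,t>>>. [δ μ] : t cannot yield <e,<t,<e,t>>> as functor, so ξ : <t,<e,<t,<e,t>>>>.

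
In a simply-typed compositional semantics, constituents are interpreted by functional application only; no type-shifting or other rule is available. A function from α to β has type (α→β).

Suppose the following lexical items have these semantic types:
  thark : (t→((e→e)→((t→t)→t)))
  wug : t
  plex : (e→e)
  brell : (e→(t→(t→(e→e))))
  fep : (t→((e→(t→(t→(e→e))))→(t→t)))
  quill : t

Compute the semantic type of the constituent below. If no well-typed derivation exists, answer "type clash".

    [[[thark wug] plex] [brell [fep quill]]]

t

[thark wug]: (t→((e→e)→((t→t)→t))) applied to t yields ((e→e)→((t→t)→t)).
[[thark wug] plex]: ((e→e)→((t→t)→t)) applied to (e→e) yields ((t→t)→t).
[fep quill]: (t→((e→(t→(t→(e→e))))→(t→t))) applied to t yields ((e→(t→(t→(e→e))))→(t→t)).
[brell [fep quill]]: ((e→(t→(t→(e→e))))→(t→t)) applied to (e→(t→(t→(e→e)))) yields (t→t).
[[[thark wug] plex] [brell [fep quill]]]: ((t→t)→t) applied to (t→t) yields t.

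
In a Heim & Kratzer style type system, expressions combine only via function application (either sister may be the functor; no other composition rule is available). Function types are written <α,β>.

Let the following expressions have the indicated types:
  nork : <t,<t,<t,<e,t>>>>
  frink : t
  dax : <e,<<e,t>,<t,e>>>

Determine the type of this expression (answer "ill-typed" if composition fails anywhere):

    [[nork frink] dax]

ill-typed

[nork frink]: nork is <t,<t,<t,<e,t>>>>, frink is t; result <t,<t,<e,t>>>.
At [[nork frink] dax]: neither <t,<t,<e,t>>> nor <e,<<e,t>,<t,e>>> can take the other as argument; the node is ill-typed.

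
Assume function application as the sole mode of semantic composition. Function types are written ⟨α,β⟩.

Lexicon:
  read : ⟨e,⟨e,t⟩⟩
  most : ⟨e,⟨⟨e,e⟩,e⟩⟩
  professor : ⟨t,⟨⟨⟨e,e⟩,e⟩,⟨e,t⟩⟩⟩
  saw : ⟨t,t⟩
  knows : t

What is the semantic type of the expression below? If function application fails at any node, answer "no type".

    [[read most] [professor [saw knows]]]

[read most]: ⟨e,⟨e,t⟩⟩ with ⟨e,⟨⟨e,e⟩,e⟩⟩ — neither is a function whose domain matches the other; composition fails here.

no type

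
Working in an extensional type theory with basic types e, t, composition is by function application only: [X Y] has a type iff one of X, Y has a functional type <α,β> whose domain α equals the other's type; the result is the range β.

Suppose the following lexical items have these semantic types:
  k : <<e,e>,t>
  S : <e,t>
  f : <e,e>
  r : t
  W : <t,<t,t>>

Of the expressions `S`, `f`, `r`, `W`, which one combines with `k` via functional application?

S : <e,t> — no; k wants <e,e>, and S wants e.
f — combines: k : <<e,e>,t> takes f : <e,e> as argument, giving t.
r : t — no; k wants <e,e>, and r wants nothing (atomic).
W : <t,<t,t>> — no; k wants <e,e>, and W wants t.

f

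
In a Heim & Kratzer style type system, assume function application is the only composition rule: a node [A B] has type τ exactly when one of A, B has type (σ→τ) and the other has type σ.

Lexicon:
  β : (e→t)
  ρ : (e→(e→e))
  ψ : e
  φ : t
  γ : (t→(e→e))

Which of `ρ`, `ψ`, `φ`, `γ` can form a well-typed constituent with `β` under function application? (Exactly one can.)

ψ

ρ : (e→(e→e)) — no; β wants e, and ρ wants e.
ψ — combines: β : (e→t) takes ψ : e as argument, giving t.
φ : t — no; β wants e, and φ wants nothing (atomic).
γ : (t→(e→e)) — no; β wants e, and γ wants t.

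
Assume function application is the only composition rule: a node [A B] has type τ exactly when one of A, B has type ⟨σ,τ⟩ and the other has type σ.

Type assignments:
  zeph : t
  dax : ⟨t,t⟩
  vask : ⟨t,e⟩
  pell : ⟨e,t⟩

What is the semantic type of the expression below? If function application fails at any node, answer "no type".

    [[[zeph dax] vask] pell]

[zeph dax]: ⟨t,t⟩ applied to t yields t.
[[zeph dax] vask]: ⟨t,e⟩ applied to t yields e.
[[[zeph dax] vask] pell]: ⟨e,t⟩ applied to e yields t.

t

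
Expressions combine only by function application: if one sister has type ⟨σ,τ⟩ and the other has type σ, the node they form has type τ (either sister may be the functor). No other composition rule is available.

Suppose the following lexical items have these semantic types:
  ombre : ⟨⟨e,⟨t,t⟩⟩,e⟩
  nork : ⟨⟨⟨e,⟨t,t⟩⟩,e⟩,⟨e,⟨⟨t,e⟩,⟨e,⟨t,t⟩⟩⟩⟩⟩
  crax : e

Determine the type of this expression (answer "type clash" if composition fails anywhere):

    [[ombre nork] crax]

At [ombre nork], nork : ⟨⟨⟨e,⟨t,t⟩⟩,e⟩,⟨e,⟨⟨t,e⟩,⟨e,⟨t,t⟩⟩⟩⟩⟩ takes ombre : ⟨⟨e,⟨t,t⟩⟩,e⟩, giving ⟨e,⟨⟨t,e⟩,⟨e,⟨t,t⟩⟩⟩⟩.
At [[ombre nork] crax], [ombre nork] : ⟨e,⟨⟨t,e⟩,⟨e,⟨t,t⟩⟩⟩⟩ takes crax : e, giving ⟨⟨t,e⟩,⟨e,⟨t,t⟩⟩⟩.

⟨⟨t,e⟩,⟨e,⟨t,t⟩⟩⟩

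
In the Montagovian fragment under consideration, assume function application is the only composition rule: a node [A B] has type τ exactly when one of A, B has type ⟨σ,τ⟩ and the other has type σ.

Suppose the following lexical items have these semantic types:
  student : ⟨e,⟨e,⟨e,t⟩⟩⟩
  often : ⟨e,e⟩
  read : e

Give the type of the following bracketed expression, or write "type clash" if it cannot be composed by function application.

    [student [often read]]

[often read]: often is ⟨e,e⟩, read is e; result e.
[student [often read]]: student is ⟨e,⟨e,⟨e,t⟩⟩⟩, [often read] is e; result ⟨e,⟨e,t⟩⟩.

⟨e,⟨e,t⟩⟩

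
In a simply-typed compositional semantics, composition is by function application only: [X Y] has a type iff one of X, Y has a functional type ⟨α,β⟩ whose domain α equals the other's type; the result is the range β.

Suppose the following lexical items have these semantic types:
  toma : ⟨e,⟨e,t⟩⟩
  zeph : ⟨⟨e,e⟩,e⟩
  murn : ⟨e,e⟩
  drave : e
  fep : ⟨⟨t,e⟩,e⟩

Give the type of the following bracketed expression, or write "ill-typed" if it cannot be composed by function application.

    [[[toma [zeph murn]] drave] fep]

[zeph murn]: functor zeph : ⟨⟨e,e⟩,e⟩, argument murn : ⟨e,e⟩; result e.
[toma [zeph murn]]: functor toma : ⟨e,⟨e,t⟩⟩, argument [zeph murn] : e; result ⟨e,t⟩.
[[toma [zeph murn]] drave]: functor [toma [zeph murn]] : ⟨e,t⟩, argument drave : e; result t.
[[[toma [zeph murn]] drave] fep]: t and ⟨⟨t,e⟩,e⟩ cannot combine by function application — type clash.

ill-typed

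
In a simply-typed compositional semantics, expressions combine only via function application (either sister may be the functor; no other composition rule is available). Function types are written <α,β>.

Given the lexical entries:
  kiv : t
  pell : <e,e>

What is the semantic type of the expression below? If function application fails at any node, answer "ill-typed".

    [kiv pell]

[kiv pell]: t with <e,e> — neither is a function whose domain matches the other; composition fails here.

ill-typed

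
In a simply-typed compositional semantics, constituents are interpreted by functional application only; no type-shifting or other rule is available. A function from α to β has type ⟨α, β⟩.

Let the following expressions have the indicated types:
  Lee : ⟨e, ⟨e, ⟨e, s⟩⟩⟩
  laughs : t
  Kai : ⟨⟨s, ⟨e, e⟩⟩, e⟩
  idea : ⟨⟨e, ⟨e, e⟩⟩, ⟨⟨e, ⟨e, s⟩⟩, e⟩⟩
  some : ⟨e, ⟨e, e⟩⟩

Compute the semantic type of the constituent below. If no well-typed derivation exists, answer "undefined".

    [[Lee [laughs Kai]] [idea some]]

[laughs Kai]: t and ⟨⟨s, ⟨e, e⟩⟩, e⟩ cannot combine by function application — type clash.

undefined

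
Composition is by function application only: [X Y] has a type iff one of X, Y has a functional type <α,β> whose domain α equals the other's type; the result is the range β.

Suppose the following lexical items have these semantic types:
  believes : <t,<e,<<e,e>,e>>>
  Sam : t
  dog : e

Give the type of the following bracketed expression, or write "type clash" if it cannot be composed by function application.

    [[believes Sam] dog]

<<e,e>,e>

[believes Sam] — believes of type <t,<e,<<e,e>,e>>> combines with Sam of type t: type <e,<<e,e>,e>>.
[[believes Sam] dog] — [believes Sam] of type <e,<<e,e>,e>> combines with dog of type e: type <<e,e>,e>.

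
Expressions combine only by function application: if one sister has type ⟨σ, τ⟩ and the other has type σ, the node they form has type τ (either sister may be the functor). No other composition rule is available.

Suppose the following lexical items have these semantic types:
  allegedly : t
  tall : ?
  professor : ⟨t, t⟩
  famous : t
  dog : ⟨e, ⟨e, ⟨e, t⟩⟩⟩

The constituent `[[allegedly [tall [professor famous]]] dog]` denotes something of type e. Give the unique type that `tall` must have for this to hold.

[[allegedly [tall [professor famous]]] dog] must have type e. The sister dog has type ⟨e, ⟨e, ⟨e, t⟩⟩⟩; that is not a function onto e, so [allegedly [tall [professor famous]]] must be the functor, of type ⟨⟨e, ⟨e, ⟨e, t⟩⟩⟩, e⟩.
[allegedly [tall [professor famous]]] must have type ⟨⟨e, ⟨e, ⟨e, t⟩⟩⟩, e⟩. The sister allegedly has type t; that is not a function onto ⟨⟨e, ⟨e, ⟨e, t⟩⟩⟩, e⟩, so [tall [professor famous]] must be the functor, of type ⟨t, ⟨⟨e, ⟨e, ⟨e, t⟩⟩⟩, e⟩⟩.
[tall [professor famous]] must have type ⟨t, ⟨⟨e, ⟨e, ⟨e, t⟩⟩⟩, e⟩⟩. The sister [professor famous] has type t; that is not a function onto ⟨t, ⟨⟨e, ⟨e, ⟨e, t⟩⟩⟩, e⟩⟩, so tall must be the functor, of type ⟨t, ⟨t, ⟨⟨e, ⟨e, ⟨e, t⟩⟩⟩, e⟩⟩⟩.

⟨t, ⟨t, ⟨⟨e, ⟨e, ⟨e, t⟩⟩⟩, e⟩⟩⟩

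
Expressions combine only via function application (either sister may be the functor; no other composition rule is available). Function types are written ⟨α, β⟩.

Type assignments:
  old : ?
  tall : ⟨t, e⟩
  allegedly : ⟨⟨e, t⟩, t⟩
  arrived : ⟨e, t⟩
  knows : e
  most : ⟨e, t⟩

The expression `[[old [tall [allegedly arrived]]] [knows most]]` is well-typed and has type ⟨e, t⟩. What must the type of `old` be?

⟨e, ⟨t, ⟨e, t⟩⟩⟩

For [[old [tall [allegedly arrived]]] [knows most]] to have type ⟨e, t⟩ with [knows most] of type t, [old [tall [allegedly arrived]]] must be the function: [old [tall [allegedly arrived]]] : ⟨t, ⟨e, t⟩⟩.
For [old [tall [allegedly arrived]]] to have type ⟨t, ⟨e, t⟩⟩ with [tall [allegedly arrived]] of type e, old must be the function: old : ⟨e, ⟨t, ⟨e, t⟩⟩⟩.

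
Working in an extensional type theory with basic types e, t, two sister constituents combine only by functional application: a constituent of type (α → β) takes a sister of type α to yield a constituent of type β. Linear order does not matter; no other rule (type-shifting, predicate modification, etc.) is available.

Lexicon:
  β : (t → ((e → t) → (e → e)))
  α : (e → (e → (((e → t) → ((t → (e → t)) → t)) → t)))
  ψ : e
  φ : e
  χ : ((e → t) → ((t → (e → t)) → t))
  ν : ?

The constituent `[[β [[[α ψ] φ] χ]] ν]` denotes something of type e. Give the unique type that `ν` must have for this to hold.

(((e → t) → (e → e)) → e)

For [[β [[[α ψ] φ] χ]] ν] to have type e with [β [[[α ψ] φ] χ]] of type ((e → t) → (e → e)), ν must be the function: ν : (((e → t) → (e → e)) → e).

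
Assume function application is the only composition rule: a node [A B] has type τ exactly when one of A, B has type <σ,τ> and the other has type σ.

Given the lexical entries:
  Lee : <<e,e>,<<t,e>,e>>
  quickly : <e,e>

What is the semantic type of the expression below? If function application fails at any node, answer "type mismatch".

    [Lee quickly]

At [Lee quickly], Lee : <<e,e>,<<t,e>,e>> takes quickly : <e,e>, giving <<t,e>,e>.

<<t,e>,e>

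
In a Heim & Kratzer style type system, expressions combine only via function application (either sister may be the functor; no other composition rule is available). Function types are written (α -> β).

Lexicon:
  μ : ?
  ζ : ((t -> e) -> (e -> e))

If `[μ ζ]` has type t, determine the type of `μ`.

At [μ ζ] (required: t): ζ is ((t -> e) -> (e -> e)), which is not a function with range t; hence μ is the functor — type (((t -> e) -> (e -> e)) -> t).

(((t -> e) -> (e -> e)) -> t)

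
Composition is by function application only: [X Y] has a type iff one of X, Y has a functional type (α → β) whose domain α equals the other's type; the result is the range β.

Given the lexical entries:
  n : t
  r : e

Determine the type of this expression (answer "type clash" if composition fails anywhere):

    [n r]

[n r]: t with e — neither is a function whose domain matches the other; composition fails here.

type clash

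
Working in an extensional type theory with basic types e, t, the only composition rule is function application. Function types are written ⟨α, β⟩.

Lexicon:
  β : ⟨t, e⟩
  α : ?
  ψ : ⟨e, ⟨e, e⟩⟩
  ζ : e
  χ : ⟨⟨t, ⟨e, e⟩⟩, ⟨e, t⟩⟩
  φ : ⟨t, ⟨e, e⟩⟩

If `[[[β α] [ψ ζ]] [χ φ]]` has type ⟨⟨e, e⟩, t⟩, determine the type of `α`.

For [[[β α] [ψ ζ]] [χ φ]] to have type ⟨⟨e, e⟩, t⟩ with [χ φ] of type ⟨e, t⟩, [[β α] [ψ ζ]] must be the function: [[β α] [ψ ζ]] : ⟨⟨e, t⟩, ⟨⟨e, e⟩, t⟩⟩.
For [[β α] [ψ ζ]] to have type ⟨⟨e, t⟩, ⟨⟨e, e⟩, t⟩⟩ with [ψ ζ] of type ⟨e, e⟩, [β α] must be the function: [β α] : ⟨⟨e, e⟩, ⟨⟨e, t⟩, ⟨⟨e, e⟩, t⟩⟩⟩.
For [β α] to have type ⟨⟨e, e⟩, ⟨⟨e, t⟩, ⟨⟨e, e⟩, t⟩⟩⟩ with β of type ⟨t, e⟩, α must be the function: α : ⟨⟨t, e⟩, ⟨⟨e, e⟩, ⟨⟨e, t⟩, ⟨⟨e, e⟩, t⟩⟩⟩⟩.

⟨⟨t, e⟩, ⟨⟨e, e⟩, ⟨⟨e, t⟩, ⟨⟨e, e⟩, t⟩⟩⟩⟩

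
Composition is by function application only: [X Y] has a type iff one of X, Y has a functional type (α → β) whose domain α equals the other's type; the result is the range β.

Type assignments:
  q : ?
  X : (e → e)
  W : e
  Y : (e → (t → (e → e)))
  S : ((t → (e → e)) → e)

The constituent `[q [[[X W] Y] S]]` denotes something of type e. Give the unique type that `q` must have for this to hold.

[q [[[X W] Y] S]] must have type e. The sister [[[X W] Y] S] has type e; that is not a function onto e, so q must be the functor, of type (e → e).

(e → e)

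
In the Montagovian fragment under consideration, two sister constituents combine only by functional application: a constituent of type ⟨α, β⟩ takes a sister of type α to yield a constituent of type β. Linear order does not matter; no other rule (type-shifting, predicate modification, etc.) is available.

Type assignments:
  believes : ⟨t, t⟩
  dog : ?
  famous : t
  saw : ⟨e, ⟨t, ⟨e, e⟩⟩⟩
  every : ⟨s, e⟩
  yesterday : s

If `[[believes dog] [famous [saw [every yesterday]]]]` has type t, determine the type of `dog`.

⟨⟨t, t⟩, ⟨⟨e, e⟩, t⟩⟩

At [[believes dog] [famous [saw [every yesterday]]]] (required: t): [famous [saw [every yesterday]]] is ⟨e, e⟩, which is not a function with range t; hence [believes dog] is the functor — type ⟨⟨e, e⟩, t⟩.
At [believes dog] (required: ⟨⟨e, e⟩, t⟩): believes is ⟨t, t⟩, which is not a function with range ⟨⟨e, e⟩, t⟩; hence dog is the functor — type ⟨⟨t, t⟩, ⟨⟨e, e⟩, t⟩⟩.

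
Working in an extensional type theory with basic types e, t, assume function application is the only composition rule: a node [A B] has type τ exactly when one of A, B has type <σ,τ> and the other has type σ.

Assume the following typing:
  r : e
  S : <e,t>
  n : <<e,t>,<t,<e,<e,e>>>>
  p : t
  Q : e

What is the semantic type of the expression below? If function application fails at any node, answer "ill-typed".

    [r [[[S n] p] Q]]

[S n] — n of type <<e,t>,<t,<e,<e,e>>>> combines with S of type <e,t>: type <t,<e,<e,e>>>.
[[S n] p] — [S n] of type <t,<e,<e,e>>> combines with p of type t: type <e,<e,e>>.
[[[S n] p] Q] — [[S n] p] of type <e,<e,e>> combines with Q of type e: type <e,e>.
[r [[[S n] p] Q]] — [[[S n] p] Q] of type <e,e> combines with r of type e: type e.

e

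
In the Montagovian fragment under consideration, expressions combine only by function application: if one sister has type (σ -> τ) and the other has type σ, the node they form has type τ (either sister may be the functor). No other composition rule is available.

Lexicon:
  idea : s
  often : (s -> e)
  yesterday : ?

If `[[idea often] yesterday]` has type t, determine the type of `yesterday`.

(e -> t)

At [[idea often] yesterday] (required: t): [idea often] is e, which is not a function with range t; hence yesterday is the functor — type (e -> t).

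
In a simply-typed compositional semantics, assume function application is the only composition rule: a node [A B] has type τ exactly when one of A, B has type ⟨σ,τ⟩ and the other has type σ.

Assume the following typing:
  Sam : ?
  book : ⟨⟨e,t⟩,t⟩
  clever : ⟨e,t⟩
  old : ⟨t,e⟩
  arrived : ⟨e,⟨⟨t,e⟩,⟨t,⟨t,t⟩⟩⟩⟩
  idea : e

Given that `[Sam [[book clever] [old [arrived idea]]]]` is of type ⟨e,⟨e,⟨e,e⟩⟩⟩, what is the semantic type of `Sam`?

[Sam [[book clever] [old [arrived idea]]]] must have type ⟨e,⟨e,⟨e,e⟩⟩⟩. The sister [[book clever] [old [arrived idea]]] has type ⟨t,t⟩; that is not a function onto ⟨e,⟨e,⟨e,e⟩⟩⟩, so Sam must be the functor, of type ⟨⟨t,t⟩,⟨e,⟨e,⟨e,e⟩⟩⟩⟩.

⟨⟨t,t⟩,⟨e,⟨e,⟨e,e⟩⟩⟩⟩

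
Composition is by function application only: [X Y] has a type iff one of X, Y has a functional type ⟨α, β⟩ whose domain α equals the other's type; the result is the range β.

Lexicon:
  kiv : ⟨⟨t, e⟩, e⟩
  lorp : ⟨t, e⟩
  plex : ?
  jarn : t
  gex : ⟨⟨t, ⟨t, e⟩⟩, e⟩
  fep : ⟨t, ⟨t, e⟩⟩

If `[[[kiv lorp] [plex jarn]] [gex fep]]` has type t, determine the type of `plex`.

For [[[kiv lorp] [plex jarn]] [gex fep]] to have type t with [gex fep] of type e, [[kiv lorp] [plex jarn]] must be the function: [[kiv lorp] [plex jarn]] : ⟨e, t⟩.
For [[kiv lorp] [plex jarn]] to have type ⟨e, t⟩ with [kiv lorp] of type e, [plex jarn] must be the function: [plex jarn] : ⟨e, ⟨e, t⟩⟩.
For [plex jarn] to have type ⟨e, ⟨e, t⟩⟩ with jarn of type t, plex must be the function: plex : ⟨t, ⟨e, ⟨e, t⟩⟩⟩.

⟨t, ⟨e, ⟨e, t⟩⟩⟩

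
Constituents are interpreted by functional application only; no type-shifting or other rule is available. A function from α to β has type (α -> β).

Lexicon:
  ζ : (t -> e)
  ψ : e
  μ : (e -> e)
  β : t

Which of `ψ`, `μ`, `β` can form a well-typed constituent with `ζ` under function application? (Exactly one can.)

ψ : e — does not combine with ζ.
μ : (e -> e) — does not combine with ζ.
β — combines: ζ : (t -> e) takes β : t as argument, giving e.

β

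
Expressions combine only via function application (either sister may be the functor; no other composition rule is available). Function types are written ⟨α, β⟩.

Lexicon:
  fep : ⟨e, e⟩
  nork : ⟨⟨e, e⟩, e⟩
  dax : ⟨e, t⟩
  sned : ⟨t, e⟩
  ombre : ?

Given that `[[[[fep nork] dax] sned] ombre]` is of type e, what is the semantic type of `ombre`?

⟨e, e⟩

[[[[fep nork] dax] sned] ombre] is required to be e. [[[fep nork] dax] sned] : e cannot yield e as functor, so ombre : ⟨e, e⟩.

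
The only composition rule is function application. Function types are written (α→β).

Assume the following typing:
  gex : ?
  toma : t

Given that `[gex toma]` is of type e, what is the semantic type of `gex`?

For [gex toma] to have type e with toma of type t, gex must be the function: gex : (t→e).

(t→e)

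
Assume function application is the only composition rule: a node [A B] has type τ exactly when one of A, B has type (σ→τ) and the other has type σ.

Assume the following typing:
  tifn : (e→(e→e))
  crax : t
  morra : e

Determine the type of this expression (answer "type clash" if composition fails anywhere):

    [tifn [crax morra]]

[crax morra]: t with e — neither is a function whose domain matches the other; composition fails here.

type clash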